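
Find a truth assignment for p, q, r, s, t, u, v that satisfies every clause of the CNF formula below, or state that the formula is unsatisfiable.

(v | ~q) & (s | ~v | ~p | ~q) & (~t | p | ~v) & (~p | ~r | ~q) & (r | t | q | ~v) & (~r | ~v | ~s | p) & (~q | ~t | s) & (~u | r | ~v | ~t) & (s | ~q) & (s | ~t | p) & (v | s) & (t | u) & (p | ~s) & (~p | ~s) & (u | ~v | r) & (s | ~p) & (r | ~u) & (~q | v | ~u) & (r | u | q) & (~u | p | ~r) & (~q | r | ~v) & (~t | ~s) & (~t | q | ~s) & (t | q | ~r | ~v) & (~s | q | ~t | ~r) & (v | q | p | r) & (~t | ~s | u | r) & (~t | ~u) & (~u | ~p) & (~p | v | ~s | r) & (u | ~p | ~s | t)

UNSATISFIABLE

Try v = 1.
Try t = 0.
Unit clause (u) forces u = 1.
Unit clause (r) forces r = 1.
Unit clause (p) forces p = 1.
Now (~p) is unsatisfied and unit — conflict.
Backtrack on t: now try t = 1.
Unit clause (p) forces p = 1.
Unit clause (~s) forces s = 0.
Now (s) is unsatisfied and unit — conflict.
Both values of t lead to a conflict.
Backtrack on v: now try v = 0.
Unit clause (~q) forces q = 0.
Unit clause (s) forces s = 1.
Unit clause (p) forces p = 1.
Now (~p) is unsatisfied and unit — conflict.
Both values of v lead to a conflict.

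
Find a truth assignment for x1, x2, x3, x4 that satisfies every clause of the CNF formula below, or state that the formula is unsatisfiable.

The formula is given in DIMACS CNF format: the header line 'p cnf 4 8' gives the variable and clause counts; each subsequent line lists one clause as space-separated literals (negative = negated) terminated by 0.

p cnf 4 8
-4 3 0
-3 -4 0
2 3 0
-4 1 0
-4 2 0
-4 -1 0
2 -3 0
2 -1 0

Suppose x4 = False.
Suppose x2 = True.
All clauses hold; x1, x3 can take either value.

x1 ↦ False,  x2 ↦ True,  x3 ↦ True,  x4 ↦ False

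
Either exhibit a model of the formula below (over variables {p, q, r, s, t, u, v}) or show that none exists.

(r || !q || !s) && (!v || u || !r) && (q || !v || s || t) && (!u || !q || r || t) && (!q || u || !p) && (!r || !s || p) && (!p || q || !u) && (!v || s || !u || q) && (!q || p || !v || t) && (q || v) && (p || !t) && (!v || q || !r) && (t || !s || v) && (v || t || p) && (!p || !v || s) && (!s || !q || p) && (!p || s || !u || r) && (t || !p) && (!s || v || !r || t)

p: true,  q: true,  r: true,  s: true,  t: true,  u: true,  v: false

Try q = true.
Try r = true.
Try v = false.
Try u = true.
Try s = true.
From the singleton clause (p), p = true.
From the singleton clause (t), t = true.
This assignment satisfies each clause.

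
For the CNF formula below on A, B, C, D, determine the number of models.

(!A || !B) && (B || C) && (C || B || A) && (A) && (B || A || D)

2

There are 2^4 = 16 truth assignments over (A, B, C, D).
Check each against the 5 clauses (columns in the order A, B, C, D):
  F F F F  ✗ fails (B || C)
  F F F T  ✗ fails (B || C)
  F F T F  ✗ fails (A)
  F F T T  ✗ fails (A)
  F T F F  ✗ fails (A)
  F T F T  ✗ fails (A)
  F T T F  ✗ fails (A)
  F T T T  ✗ fails (A)
  T F F F  ✗ fails (B || C)
  T F F T  ✗ fails (B || C)
  T F T F  ✓ satisfies all
  T F T T  ✓ satisfies all
  T T F F  ✗ fails (!A || !B)
  T T F T  ✗ fails (!A || !B)
  T T T F  ✗ fails (!A || !B)
  T T T T  ✗ fails (!A || !B)
2 of the 16 rows are models.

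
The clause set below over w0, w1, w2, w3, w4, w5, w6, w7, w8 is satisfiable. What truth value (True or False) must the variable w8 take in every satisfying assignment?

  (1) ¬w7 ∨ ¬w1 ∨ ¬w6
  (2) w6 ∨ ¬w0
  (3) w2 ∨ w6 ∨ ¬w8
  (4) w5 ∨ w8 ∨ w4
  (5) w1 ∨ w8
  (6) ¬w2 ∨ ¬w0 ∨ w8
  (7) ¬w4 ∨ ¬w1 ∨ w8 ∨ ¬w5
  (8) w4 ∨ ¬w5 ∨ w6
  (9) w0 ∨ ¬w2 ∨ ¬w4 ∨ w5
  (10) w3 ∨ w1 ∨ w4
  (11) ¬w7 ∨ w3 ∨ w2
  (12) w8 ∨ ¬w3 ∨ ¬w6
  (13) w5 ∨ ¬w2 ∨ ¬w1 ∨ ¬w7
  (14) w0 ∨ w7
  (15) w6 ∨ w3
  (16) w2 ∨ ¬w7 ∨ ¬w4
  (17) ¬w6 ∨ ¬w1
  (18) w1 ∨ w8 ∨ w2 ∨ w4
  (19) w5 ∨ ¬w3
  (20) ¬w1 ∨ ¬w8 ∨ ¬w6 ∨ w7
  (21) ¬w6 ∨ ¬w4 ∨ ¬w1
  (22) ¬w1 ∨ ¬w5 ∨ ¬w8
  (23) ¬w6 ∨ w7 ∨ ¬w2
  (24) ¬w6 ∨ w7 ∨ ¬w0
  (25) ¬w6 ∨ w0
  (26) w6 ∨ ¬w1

Suppose w8 = False.
Unit clause (w1) forces w1 = True.
Unit clause (¬w6) forces w6 = False.
That conflicts with the unit clause (w6).
So every satisfying assignment has w8 = True.

True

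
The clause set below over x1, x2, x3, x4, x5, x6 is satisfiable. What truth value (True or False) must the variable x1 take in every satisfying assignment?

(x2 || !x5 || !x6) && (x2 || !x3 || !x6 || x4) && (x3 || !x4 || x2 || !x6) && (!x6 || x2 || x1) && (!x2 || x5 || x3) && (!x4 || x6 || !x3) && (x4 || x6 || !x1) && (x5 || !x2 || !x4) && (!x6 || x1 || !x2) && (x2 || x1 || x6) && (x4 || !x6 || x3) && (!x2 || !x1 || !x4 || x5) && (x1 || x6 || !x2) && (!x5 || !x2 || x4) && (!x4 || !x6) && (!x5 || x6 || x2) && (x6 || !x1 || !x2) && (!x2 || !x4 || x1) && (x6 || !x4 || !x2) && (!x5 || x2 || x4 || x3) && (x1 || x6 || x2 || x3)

Suppose x1 = false.
Branch on x6: set x6 = false.
From the singleton clause (x2), x2 = true.
Now (!x2) is unsatisfied and unit — conflict.
That branch fails; take x6 = true instead.
From the singleton clause (x2), x2 = true.
Now (!x2) is unsatisfied and unit — conflict.
Either choice for x6 ends in contradiction.
So every satisfying assignment has x1 = True.

True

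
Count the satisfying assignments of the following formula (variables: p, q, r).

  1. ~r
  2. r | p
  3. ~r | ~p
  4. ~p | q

There are 2^3 = 8 truth assignments over (p, q, r).
Split on r. With r = 1, the clauses containing r are satisfied and ~r drops from the rest; 0 of the 2^2 = 4 assignments to the other variables satisfy what remains.
With r = 0, by the same count on the reduced clause set, 1 assignment works.
(One model: p=T, q=T, r=F.)
Total: 0 + 1 = 1.

1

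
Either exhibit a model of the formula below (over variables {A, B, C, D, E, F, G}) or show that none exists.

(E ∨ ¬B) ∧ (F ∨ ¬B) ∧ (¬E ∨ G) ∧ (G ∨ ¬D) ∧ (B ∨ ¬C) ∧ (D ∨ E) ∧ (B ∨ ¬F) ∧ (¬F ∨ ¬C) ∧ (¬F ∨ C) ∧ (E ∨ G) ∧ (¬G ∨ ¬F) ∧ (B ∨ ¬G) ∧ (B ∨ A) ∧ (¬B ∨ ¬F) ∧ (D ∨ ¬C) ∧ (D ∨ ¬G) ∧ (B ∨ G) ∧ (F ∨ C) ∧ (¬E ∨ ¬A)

UNSATISFIABLE

Case E = True:
(G) alone gives G = True.
(¬F) alone gives F = False.
(¬B) alone gives B = False.
Now (B) is unsatisfied and unit — conflict.
So E must be the other value — set E = False.
(¬B) alone gives B = False.
(¬C) alone gives C = False.
(D) alone gives D = True.
(G) alone gives G = True.
Now (¬G) is unsatisfied and unit — conflict.
Both values of E lead to a conflict.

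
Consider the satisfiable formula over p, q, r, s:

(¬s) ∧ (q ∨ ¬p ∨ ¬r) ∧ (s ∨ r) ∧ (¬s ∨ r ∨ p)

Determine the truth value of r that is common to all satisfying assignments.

Suppose r = False.
Unit clause (¬s) forces s = False.
Now (s) is unsatisfied and unit — conflict.
So every satisfying assignment has r = True.

True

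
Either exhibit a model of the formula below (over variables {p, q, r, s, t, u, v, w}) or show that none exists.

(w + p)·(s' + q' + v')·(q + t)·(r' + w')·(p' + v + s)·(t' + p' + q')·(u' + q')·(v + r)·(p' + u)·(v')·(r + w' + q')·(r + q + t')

p=1,  q=0,  r=1,  s=1,  t=1,  u=1,  v=0,  w=0

The clause (v') is unit, so v = 0.
The clause (r) is unit, so r = 1.
The clause (w') is unit, so w = 0.
The clause (p) is unit, so p = 1.
The clause (s) is unit, so s = 1.
The clause (u) is unit, so u = 1.
The clause (q') is unit, so q = 0.
The clause (t) is unit, so t = 1.
This assignment satisfies each clause.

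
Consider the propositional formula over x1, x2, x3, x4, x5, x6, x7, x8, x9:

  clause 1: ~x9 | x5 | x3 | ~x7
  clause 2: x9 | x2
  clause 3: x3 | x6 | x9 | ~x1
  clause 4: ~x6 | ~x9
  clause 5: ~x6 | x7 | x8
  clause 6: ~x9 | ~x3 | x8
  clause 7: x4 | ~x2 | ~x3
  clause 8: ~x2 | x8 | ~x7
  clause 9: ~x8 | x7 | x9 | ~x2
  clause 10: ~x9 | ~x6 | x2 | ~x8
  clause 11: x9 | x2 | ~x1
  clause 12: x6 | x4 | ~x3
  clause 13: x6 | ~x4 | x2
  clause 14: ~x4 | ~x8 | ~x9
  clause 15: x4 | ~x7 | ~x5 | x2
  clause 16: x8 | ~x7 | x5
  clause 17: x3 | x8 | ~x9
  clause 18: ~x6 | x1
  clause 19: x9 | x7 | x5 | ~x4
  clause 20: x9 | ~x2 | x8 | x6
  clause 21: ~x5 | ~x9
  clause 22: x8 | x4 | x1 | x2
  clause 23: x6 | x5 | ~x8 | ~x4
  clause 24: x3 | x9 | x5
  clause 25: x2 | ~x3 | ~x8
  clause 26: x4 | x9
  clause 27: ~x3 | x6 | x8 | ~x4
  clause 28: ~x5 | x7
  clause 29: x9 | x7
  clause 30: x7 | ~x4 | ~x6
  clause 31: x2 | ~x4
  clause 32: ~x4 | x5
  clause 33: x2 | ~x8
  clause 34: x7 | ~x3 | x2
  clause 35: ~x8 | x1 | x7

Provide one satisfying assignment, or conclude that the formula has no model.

Branch on x9: set x9 = 0.
Unit clause (x2) forces x2 = 1.
Unit clause (x4) forces x4 = 1.
Unit clause (x7) forces x7 = 1.
Unit clause (x8) forces x8 = 1.
Unit clause (x5) forces x5 = 1.
Branch on x6: set x6 = 0.
Branch on x3: set x3 = 0.
Unit clause (~x1) forces x1 = 0.
Every clause now holds.

x1=0, x2=1, x3=0, x4=1, x5=1, x6=0, x7=1, x8=1, x9=0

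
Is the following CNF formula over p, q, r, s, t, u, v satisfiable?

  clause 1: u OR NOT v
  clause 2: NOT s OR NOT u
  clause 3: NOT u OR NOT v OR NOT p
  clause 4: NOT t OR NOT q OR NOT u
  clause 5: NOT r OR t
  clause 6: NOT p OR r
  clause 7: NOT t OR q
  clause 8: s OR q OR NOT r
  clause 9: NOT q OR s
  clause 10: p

Yes, satisfiable

The clause (p) is unit, so p = true.
The clause (r) is unit, so r = true.
The clause (t) is unit, so t = true.
The clause (q) is unit, so q = true.
The clause (NOT u) is unit, so u = false.
The clause (NOT v) is unit, so v = false.
The clause (s) is unit, so s = true.
All clauses are satisfied.
A satisfying assignment: p: true, q: true, r: true, s: true, t: true, u: false, v: false.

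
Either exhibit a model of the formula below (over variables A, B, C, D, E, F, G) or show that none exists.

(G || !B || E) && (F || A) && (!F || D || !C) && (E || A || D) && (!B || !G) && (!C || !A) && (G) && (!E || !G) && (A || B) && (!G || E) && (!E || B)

(G) alone gives G = true.
(!B) alone gives B = false.
(!E) alone gives E = false.
Now (E) is unsatisfied and unit — conflict.

UNSATISFIABLE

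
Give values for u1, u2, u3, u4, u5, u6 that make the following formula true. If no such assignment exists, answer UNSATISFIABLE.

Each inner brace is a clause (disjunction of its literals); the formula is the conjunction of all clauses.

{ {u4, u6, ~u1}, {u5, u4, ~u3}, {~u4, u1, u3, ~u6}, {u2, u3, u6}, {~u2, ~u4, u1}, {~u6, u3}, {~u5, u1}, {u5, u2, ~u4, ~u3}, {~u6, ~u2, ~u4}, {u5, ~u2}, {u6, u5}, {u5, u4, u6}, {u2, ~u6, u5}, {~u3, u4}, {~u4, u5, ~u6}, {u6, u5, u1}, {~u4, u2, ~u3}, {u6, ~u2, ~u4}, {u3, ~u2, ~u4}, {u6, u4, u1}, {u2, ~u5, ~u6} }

Suppose u6 = 0.
(u5) alone gives u5 = 1.
(u1) alone gives u1 = 1.
(u4) alone gives u4 = 1.
(~u2) alone gives u2 = 0.
(u3) alone gives u3 = 1.
But (~u3) is also a unit clause — contradiction.
Backtrack on u6: now try u6 = 1.
(u3) alone gives u3 = 1.
(u4) alone gives u4 = 1.
(~u2) alone gives u2 = 0.
But (u2) is also a unit clause — contradiction.
Both values of u6 lead to a conflict.

UNSATISFIABLE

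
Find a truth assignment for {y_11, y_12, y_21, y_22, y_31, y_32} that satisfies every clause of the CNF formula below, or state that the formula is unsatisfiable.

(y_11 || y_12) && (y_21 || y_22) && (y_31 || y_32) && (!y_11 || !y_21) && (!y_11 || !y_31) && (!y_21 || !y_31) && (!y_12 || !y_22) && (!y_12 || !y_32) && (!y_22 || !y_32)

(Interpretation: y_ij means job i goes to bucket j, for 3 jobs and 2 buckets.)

UNSATISFIABLE

Suppose y_11 = true.
From the singleton clause (!y_21), y_21 = false.
From the singleton clause (y_22), y_22 = true.
From the singleton clause (!y_31), y_31 = false.
From the singleton clause (y_32), y_32 = true.
But (!y_32) is also a unit clause — contradiction.
Backtrack on y_11: now try y_11 = false.
From the singleton clause (y_12), y_12 = true.
From the singleton clause (!y_22), y_22 = false.
From the singleton clause (y_21), y_21 = true.
From the singleton clause (!y_31), y_31 = false.
From the singleton clause (y_32), y_32 = true.
But (!y_32) is also a unit clause — contradiction.
Neither y_11 = true nor y_11 = false works.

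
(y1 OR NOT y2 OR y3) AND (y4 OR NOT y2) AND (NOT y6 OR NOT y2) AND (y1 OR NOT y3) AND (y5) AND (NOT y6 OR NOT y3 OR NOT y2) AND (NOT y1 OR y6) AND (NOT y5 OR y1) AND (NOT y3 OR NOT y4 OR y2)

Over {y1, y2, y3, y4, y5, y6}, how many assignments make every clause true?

3

There are 2^6 = 64 truth assignments over (y1, y2, y3, y4, y5, y6).
Split on y2. With y2 = true, the clauses containing y2 are satisfied and NOT y2 drops from the rest; 0 of the 2^5 = 32 assignments to the other variables satisfy what remains.
With y2 = false, by the same count on the reduced clause set, 3 assignments work.
(One model: y1=T, y2=F, y3=F, y4=F, y5=T, y6=T.)
Total: 0 + 3 = 3.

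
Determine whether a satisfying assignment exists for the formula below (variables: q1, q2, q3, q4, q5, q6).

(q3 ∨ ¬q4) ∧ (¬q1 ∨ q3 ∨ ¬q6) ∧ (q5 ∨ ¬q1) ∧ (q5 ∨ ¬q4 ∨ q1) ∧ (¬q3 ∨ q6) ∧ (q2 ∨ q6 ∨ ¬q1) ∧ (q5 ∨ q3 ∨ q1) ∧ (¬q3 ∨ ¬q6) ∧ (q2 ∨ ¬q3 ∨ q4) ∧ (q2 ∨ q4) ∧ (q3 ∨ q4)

Suppose q3 = True.
(q6) alone gives q6 = True.
But (¬q6) is also a unit clause — contradiction.
Backtrack on q3: now try q3 = False.
(¬q4) alone gives q4 = False.
But (q4) is also a unit clause — contradiction.
Neither q3 = True nor q3 = False works.
No assignment satisfies every clause.

No, unsatisfiable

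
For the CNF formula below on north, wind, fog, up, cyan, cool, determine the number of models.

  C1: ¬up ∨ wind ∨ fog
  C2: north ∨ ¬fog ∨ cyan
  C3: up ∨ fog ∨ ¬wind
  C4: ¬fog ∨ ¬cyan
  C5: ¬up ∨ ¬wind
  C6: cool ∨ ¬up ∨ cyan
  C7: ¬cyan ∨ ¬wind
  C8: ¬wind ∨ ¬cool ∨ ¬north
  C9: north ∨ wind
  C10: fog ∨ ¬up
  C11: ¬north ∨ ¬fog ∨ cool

There are 2^6 = 64 truth assignments over (north, wind, fog, up, cyan, cool).
Split on wind. With wind = True, the clauses containing wind are satisfied and ¬wind drops from the rest; 0 of the 2^5 = 32 assignments to the other variables satisfy what remains.
With wind = False, by the same count on the reduced clause set, 6 assignments work.
Total: 0 + 6 = 6.

6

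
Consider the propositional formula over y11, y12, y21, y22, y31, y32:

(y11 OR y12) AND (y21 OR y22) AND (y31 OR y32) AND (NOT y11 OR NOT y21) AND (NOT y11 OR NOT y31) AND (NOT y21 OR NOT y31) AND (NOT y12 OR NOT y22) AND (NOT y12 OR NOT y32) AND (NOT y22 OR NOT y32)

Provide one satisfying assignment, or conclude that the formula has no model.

Branch on y11: set y11 = true.
From the singleton clause (NOT y21), y21 = false.
From the singleton clause (y22), y22 = true.
From the singleton clause (NOT y31), y31 = false.
From the singleton clause (y32), y32 = true.
But (NOT y32) is also a unit clause — contradiction.
Undo y11 and try y11 = false.
From the singleton clause (y12), y12 = true.
From the singleton clause (NOT y22), y22 = false.
From the singleton clause (y21), y21 = true.
From the singleton clause (NOT y31), y31 = false.
From the singleton clause (y32), y32 = true.
But (NOT y32) is also a unit clause — contradiction.
Both values of y11 lead to a conflict.

UNSATISFIABLE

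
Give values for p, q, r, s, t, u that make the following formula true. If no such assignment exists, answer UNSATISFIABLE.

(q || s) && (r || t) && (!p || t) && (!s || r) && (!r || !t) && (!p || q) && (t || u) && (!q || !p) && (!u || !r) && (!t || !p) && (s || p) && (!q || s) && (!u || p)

UNSATISFIABLE

Case q = true:
Unit clause (!p) forces p = false.
Unit clause (s) forces s = true.
Unit clause (r) forces r = true.
Unit clause (!t) forces t = false.
Unit clause (u) forces u = true.
Now (!u) is unsatisfied and unit — conflict.
Backtrack on q: now try q = false.
Unit clause (s) forces s = true.
Unit clause (r) forces r = true.
Unit clause (!t) forces t = false.
Unit clause (!p) forces p = false.
Unit clause (u) forces u = true.
Now (!u) is unsatisfied and unit — conflict.
Neither q = true nor q = false works.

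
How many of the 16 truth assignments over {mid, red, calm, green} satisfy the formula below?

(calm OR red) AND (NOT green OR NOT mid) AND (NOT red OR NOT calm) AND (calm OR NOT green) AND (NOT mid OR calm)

There are 2^4 = 16 truth assignments over (mid, red, calm, green).
Check each against the 5 clauses (columns in the order mid, red, calm, green):
  F F F F  ✗ fails (calm OR red)
  F F F T  ✗ fails (calm OR red)
  F F T F  ✓ satisfies all
  F F T T  ✓ satisfies all
  F T F F  ✓ satisfies all
  F T F T  ✗ fails (calm OR NOT green)
  F T T F  ✗ fails (NOT red OR NOT calm)
  F T T T  ✗ fails (NOT red OR NOT calm)
  T F F F  ✗ fails (calm OR red)
  T F F T  ✗ fails (calm OR red)
  T F T F  ✓ satisfies all
  T F T T  ✗ fails (NOT green OR NOT mid)
  T T F F  ✗ fails (NOT mid OR calm)
  T T F T  ✗ fails (NOT green OR NOT mid)
  T T T F  ✗ fails (NOT red OR NOT calm)
  T T T T  ✗ fails (NOT green OR NOT mid)
4 of the 16 rows are models.

4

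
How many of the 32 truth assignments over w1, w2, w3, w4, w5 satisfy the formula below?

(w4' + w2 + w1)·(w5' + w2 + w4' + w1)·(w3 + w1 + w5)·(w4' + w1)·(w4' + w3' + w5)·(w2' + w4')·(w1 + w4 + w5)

There are 2^5 = 32 truth assignments over (w1, w2, w3, w4, w5).
Split on w5. With w5 = 1, the clauses containing w5 are satisfied and w5' drops from the rest; 10 of the 2^4 = 16 assignments to the other variables satisfy what remains.
With w5 = 0, by the same count on the reduced clause set, 5 assignments work.
(One model: w1=F, w2=F, w3=F, w4=F, w5=T.)
Total: 10 + 5 = 15.

15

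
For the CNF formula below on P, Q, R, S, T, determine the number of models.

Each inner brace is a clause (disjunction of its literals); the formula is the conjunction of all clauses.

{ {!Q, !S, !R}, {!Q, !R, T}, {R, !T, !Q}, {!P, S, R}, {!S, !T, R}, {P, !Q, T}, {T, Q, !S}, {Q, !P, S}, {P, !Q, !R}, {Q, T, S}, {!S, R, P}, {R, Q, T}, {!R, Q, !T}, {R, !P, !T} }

3

There are 2^5 = 32 truth assignments over (P, Q, R, S, T).
Split on R. With R = true, the clauses containing R are satisfied and !R drops from the rest; 1 of the 2^4 = 16 assignments to the other variables satisfy what remains.
With R = false, by the same count on the reduced clause set, 2 assignments work.
(One model: P=F, Q=F, R=F, S=F, T=T.)
Total: 1 + 2 = 3.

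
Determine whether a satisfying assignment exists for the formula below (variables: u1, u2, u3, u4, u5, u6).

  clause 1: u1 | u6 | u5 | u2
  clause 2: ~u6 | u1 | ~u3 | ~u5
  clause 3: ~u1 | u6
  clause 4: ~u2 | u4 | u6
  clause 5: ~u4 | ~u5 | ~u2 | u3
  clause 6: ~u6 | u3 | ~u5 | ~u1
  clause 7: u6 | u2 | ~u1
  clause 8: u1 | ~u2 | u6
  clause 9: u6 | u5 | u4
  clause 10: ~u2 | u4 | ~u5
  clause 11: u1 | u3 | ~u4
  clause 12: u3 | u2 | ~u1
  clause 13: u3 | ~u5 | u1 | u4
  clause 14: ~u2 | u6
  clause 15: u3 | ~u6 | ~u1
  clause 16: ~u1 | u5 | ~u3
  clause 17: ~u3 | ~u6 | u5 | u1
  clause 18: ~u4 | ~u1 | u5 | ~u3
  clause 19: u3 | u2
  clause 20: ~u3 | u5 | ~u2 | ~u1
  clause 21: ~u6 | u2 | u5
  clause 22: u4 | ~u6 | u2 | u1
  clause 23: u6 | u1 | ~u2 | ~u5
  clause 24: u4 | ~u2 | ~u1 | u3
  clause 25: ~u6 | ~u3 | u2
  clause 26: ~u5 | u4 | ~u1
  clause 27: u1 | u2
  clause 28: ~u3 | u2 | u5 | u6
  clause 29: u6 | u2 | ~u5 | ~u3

Satisfiable

Suppose u1 = 1.
(u6) alone gives u6 = 1.
(u3) alone gives u3 = 1.
(u5) alone gives u5 = 1.
(u2) alone gives u2 = 1.
(u4) alone gives u4 = 1.
All clauses are satisfied.
A satisfying assignment: u1: 1,  u2: 1,  u3: 1,  u4: 1,  u5: 1,  u6: 1.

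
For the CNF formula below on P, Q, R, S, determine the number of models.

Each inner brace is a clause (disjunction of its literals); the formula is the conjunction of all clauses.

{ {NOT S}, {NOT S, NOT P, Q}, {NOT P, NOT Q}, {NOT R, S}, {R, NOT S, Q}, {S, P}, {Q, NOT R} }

1

There are 2^4 = 16 truth assignments over (P, Q, R, S).
Check each against the 7 clauses (columns in the order P, Q, R, S):
  F F F F  ✗ fails (S OR P)
  F F F T  ✗ fails (NOT S)
  F F T F  ✗ fails (NOT R OR S)
  F F T T  ✗ fails (NOT S)
  F T F F  ✗ fails (S OR P)
  F T F T  ✗ fails (NOT S)
  F T T F  ✗ fails (NOT R OR S)
  F T T T  ✗ fails (NOT S)
  T F F F  ✓ satisfies all
  T F F T  ✗ fails (NOT S)
  T F T F  ✗ fails (NOT R OR S)
  T F T T  ✗ fails (NOT S)
  T T F F  ✗ fails (NOT P OR NOT Q)
  T T F T  ✗ fails (NOT S)
  T T T F  ✗ fails (NOT P OR NOT Q)
  T T T T  ✗ fails (NOT S)
1 of the 16 rows is a model.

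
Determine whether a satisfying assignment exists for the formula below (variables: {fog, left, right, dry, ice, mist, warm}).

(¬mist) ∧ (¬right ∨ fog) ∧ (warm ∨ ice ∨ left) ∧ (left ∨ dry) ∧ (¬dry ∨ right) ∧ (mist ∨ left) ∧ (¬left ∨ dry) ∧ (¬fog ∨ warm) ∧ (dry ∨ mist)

Unit clause (¬mist) forces mist = False.
Unit clause (left) forces left = True.
Unit clause (dry) forces dry = True.
Unit clause (right) forces right = True.
Unit clause (fog) forces fog = True.
Unit clause (warm) forces warm = True.
No clause remains; ice is free.
A satisfying assignment: fog: True; left: True; right: True; dry: True; ice: False; mist: False; warm: True.

Satisfiable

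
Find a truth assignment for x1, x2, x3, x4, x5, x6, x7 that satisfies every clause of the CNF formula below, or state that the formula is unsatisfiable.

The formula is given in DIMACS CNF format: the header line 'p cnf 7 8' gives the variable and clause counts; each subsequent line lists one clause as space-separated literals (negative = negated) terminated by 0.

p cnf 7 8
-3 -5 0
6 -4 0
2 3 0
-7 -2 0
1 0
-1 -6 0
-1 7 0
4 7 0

From the singleton clause (x1), x1 = True.
From the singleton clause (¬x6), x6 = False.
From the singleton clause (¬x4), x4 = False.
From the singleton clause (x7), x7 = True.
From the singleton clause (¬x2), x2 = False.
From the singleton clause (x3), x3 = True.
From the singleton clause (¬x5), x5 = False.
All clauses are satisfied.

x1: True, x2: False, x3: True, x4: False, x5: False, x6: False, x7: True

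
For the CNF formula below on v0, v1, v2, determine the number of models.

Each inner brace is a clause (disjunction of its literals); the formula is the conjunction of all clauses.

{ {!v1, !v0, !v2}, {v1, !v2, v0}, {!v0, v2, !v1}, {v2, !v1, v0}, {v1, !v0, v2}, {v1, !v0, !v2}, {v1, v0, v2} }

There are 2^3 = 8 truth assignments over (v0, v1, v2).
Check each against the 7 clauses (columns in the order v0, v1, v2):
  F F F  ✗ fails (v1 || v0 || v2)
  F F T  ✗ fails (v1 || !v2 || v0)
  F T F  ✗ fails (v2 || !v1 || v0)
  F T T  ✓ satisfies all
  T F F  ✗ fails (v1 || !v0 || v2)
  T F T  ✗ fails (v1 || !v0 || !v2)
  T T F  ✗ fails (!v0 || v2 || !v1)
  T T T  ✗ fails (!v1 || !v0 || !v2)
1 of the 8 rows is a model.

1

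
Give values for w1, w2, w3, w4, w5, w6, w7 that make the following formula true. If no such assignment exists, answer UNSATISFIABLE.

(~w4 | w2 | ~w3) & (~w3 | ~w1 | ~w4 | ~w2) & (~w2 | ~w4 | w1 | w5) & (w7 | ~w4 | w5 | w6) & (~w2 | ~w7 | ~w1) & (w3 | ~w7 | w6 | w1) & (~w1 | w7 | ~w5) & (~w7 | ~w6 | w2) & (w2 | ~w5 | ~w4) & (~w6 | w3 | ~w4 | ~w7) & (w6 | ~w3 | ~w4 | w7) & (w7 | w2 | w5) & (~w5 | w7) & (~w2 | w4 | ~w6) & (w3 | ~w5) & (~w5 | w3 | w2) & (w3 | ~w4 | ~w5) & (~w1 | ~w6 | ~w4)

w1=1,  w2=1,  w3=0,  w4=0,  w5=0,  w6=0,  w7=0

Case w5 = 0:
Case w7 = 0:
Unit clause (w2) forces w2 = 1.
Case w4 = 0:
Unit clause (~w6) forces w6 = 0.
Every clause is now satisfied; w1, w3 are unconstrained.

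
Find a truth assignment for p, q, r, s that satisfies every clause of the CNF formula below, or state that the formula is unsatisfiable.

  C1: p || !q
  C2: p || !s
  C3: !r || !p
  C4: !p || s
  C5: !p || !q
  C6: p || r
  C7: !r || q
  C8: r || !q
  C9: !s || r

Try p = true.
From the singleton clause (!r), r = false.
From the singleton clause (s), s = true.
That conflicts with the unit clause (!s).
That branch fails; take p = false instead.
From the singleton clause (!q), q = false.
From the singleton clause (!s), s = false.
From the singleton clause (r), r = true.
That conflicts with the unit clause (!r).
Both values of p lead to a conflict.

UNSATISFIABLE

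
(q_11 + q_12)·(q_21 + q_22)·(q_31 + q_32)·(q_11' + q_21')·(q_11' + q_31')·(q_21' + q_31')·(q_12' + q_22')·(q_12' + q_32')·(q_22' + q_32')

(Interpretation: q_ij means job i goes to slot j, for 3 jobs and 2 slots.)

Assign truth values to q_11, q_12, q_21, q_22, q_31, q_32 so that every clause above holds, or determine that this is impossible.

Suppose q_11 = 1.
From the singleton clause (q_21'), q_21 = 0.
From the singleton clause (q_22), q_22 = 1.
From the singleton clause (q_31'), q_31 = 0.
From the singleton clause (q_32), q_32 = 1.
Now (q_32') is unsatisfied and unit — conflict.
That branch fails; take q_11 = 0 instead.
From the singleton clause (q_12), q_12 = 1.
From the singleton clause (q_22'), q_22 = 0.
From the singleton clause (q_21), q_21 = 1.
From the singleton clause (q_31'), q_31 = 0.
From the singleton clause (q_32), q_32 = 1.
Now (q_32') is unsatisfied and unit — conflict.
Both values of q_11 lead to a conflict.

UNSATISFIABLE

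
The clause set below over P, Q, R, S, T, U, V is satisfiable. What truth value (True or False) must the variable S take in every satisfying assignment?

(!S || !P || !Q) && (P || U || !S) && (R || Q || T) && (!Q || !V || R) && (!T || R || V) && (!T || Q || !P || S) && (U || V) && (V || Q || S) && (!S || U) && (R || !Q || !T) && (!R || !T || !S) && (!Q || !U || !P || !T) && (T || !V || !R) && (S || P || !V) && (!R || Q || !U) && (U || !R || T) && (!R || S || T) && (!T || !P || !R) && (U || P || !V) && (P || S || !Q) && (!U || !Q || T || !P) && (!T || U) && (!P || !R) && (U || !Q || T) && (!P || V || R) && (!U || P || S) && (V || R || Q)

True

Suppose S = false.
Branch on U: set U = true.
From the singleton clause (P), P = true.
From the singleton clause (!R), R = false.
From the singleton clause (V), V = true.
From the singleton clause (!Q), Q = false.
From the singleton clause (T), T = true.
Now (!T) is unsatisfied and unit — conflict.
Undo U and try U = false.
From the singleton clause (V), V = true.
From the singleton clause (P), P = true.
From the singleton clause (!T), T = false.
From the singleton clause (!R), R = false.
From the singleton clause (Q), Q = true.
Now (!Q) is unsatisfied and unit — conflict.
Both values of U lead to a conflict.
So every satisfying assignment has S = True.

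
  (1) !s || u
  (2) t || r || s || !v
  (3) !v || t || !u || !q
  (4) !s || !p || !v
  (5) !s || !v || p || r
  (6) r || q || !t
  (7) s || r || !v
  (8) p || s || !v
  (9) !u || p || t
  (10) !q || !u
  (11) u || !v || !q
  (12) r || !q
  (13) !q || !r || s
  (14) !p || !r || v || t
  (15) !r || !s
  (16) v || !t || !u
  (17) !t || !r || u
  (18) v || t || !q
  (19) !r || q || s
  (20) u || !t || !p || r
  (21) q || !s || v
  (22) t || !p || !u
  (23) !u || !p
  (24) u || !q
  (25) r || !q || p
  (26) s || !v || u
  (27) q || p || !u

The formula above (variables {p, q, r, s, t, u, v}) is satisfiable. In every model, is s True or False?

Suppose s = true.
Unit clause (u) forces u = true.
Unit clause (!q) forces q = false.
Unit clause (!r) forces r = false.
Unit clause (!t) forces t = false.
Unit clause (p) forces p = true.
But (!p) is also a unit clause — contradiction.
So every satisfying assignment has s = False.

False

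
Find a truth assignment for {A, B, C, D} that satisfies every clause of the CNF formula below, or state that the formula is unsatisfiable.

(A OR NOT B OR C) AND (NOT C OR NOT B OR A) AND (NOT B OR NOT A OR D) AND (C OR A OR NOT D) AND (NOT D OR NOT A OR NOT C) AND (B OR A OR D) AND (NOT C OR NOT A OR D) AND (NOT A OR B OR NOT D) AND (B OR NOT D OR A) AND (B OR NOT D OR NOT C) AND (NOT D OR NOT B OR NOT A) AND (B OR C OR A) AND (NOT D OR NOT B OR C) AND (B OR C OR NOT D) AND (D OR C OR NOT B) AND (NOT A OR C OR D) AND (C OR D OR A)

UNSATISFIABLE

Branch on A: set A = true.
Branch on B: set B = false.
From the singleton clause (NOT D), D = false.
From the singleton clause (NOT C), C = false.
But (C) is also a unit clause — contradiction.
So B must be the other value — set B = true.
From the singleton clause (D), D = true.
But (NOT D) is also a unit clause — contradiction.
Either choice for B ends in contradiction.
So A must be the other value — set A = false.
Branch on B: set B = false.
From the singleton clause (D), D = true.
But (NOT D) is also a unit clause — contradiction.
So B must be the other value — set B = true.
From the singleton clause (C), C = true.
But (NOT C) is also a unit clause — contradiction.
Either choice for B ends in contradiction.
Either choice for A ends in contradiction.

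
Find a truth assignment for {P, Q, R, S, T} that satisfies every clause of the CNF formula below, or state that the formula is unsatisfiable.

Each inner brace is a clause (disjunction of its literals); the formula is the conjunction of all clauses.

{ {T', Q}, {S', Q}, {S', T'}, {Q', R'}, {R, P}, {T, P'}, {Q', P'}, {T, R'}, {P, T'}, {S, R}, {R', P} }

Case T = 0:
The clause (P') is unit, so P = 0.
The clause (R) is unit, so R = 1.
Now (R') is unsatisfied and unit — conflict.
Backtrack on T: now try T = 1.
The clause (Q) is unit, so Q = 1.
The clause (S') is unit, so S = 0.
The clause (R') is unit, so R = 0.
Now (R) is unsatisfied and unit — conflict.
Both values of T lead to a conflict.

UNSATISFIABLE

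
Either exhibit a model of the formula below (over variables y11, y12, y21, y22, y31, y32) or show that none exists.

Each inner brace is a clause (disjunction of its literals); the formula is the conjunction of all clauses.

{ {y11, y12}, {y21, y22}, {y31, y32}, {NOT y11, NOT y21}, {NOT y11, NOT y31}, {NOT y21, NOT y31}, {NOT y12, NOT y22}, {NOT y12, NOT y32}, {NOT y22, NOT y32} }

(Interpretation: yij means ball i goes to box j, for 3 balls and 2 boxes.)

UNSATISFIABLE

Case y11 = true:
From the singleton clause (NOT y21), y21 = false.
From the singleton clause (y22), y22 = true.
From the singleton clause (NOT y31), y31 = false.
From the singleton clause (y32), y32 = true.
But (NOT y32) is also a unit clause — contradiction.
Backtrack on y11: now try y11 = false.
From the singleton clause (y12), y12 = true.
From the singleton clause (NOT y22), y22 = false.
From the singleton clause (y21), y21 = true.
From the singleton clause (NOT y31), y31 = false.
From the singleton clause (y32), y32 = true.
But (NOT y32) is also a unit clause — contradiction.
Either choice for y11 ends in contradiction.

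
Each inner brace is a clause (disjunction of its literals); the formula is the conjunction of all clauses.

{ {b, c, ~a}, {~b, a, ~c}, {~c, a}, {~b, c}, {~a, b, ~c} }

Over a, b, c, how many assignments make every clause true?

There are 2^3 = 8 truth assignments over (a, b, c).
Check each against the 5 clauses (columns in the order a, b, c):
  F F F  ✓ satisfies all
  F F T  ✗ fails (~c | a)
  F T F  ✗ fails (~b | c)
  F T T  ✗ fails (~b | a | ~c)
  T F F  ✗ fails (b | c | ~a)
  T F T  ✗ fails (~a | b | ~c)
  T T F  ✗ fails (~b | c)
  T T T  ✓ satisfies all
2 of the 8 rows are models.

2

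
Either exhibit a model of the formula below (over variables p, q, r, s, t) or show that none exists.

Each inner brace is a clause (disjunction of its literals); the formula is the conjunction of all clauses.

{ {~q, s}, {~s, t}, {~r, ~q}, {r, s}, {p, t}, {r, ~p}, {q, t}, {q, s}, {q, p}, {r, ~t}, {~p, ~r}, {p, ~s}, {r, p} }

UNSATISFIABLE

Branch on q: set q = 0.
From the singleton clause (t), t = 1.
From the singleton clause (s), s = 1.
From the singleton clause (p), p = 1.
From the singleton clause (r), r = 1.
But (~r) is also a unit clause — contradiction.
Undo q and try q = 1.
From the singleton clause (s), s = 1.
From the singleton clause (t), t = 1.
From the singleton clause (~r), r = 0.
But (r) is also a unit clause — contradiction.
Both values of q lead to a conflict.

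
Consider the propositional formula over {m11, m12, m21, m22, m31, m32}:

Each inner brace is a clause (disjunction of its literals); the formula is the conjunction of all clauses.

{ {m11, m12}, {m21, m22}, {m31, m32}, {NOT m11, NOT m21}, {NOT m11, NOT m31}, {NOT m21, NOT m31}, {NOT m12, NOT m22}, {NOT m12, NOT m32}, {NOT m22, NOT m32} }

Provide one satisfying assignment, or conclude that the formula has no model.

UNSATISFIABLE

Case m11 = true:
The clause (NOT m21) is unit, so m21 = false.
The clause (m22) is unit, so m22 = true.
The clause (NOT m31) is unit, so m31 = false.
The clause (m32) is unit, so m32 = true.
But (NOT m32) is also a unit clause — contradiction.
That branch fails; take m11 = false instead.
The clause (m12) is unit, so m12 = true.
The clause (NOT m22) is unit, so m22 = false.
The clause (m21) is unit, so m21 = true.
The clause (NOT m31) is unit, so m31 = false.
The clause (m32) is unit, so m32 = true.
But (NOT m32) is also a unit clause — contradiction.
Neither m11 = true nor m11 = false works.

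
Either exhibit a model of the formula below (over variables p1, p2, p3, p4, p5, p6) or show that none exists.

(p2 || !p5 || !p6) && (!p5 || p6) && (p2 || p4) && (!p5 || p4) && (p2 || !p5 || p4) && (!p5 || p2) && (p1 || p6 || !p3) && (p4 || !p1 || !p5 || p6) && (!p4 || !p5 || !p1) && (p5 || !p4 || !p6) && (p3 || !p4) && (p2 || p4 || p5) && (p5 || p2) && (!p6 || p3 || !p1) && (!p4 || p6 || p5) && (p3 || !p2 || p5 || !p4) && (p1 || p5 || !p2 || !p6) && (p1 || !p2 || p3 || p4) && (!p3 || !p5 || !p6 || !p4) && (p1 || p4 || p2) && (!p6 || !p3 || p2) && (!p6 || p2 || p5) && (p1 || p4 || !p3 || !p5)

p1=true, p2=true, p3=false, p4=false, p5=false, p6=false

Suppose p5 = false.
(p2) alone gives p2 = true.
Suppose p4 = false.
Suppose p1 = true.
Suppose p6 = false.
All clauses hold; p3 can take either value.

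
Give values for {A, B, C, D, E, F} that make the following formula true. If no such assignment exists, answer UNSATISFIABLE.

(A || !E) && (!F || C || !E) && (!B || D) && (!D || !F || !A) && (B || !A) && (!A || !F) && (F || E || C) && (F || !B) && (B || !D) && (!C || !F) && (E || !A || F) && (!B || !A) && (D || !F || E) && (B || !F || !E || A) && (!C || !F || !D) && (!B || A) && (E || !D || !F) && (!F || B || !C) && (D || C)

Case A = false:
Unit clause (!E) forces E = false.
Unit clause (!B) forces B = false.
Unit clause (!D) forces D = false.
Unit clause (!F) forces F = false.
Unit clause (C) forces C = true.
Every clause now holds.

A: false; B: false; C: true; D: false; E: false; F: false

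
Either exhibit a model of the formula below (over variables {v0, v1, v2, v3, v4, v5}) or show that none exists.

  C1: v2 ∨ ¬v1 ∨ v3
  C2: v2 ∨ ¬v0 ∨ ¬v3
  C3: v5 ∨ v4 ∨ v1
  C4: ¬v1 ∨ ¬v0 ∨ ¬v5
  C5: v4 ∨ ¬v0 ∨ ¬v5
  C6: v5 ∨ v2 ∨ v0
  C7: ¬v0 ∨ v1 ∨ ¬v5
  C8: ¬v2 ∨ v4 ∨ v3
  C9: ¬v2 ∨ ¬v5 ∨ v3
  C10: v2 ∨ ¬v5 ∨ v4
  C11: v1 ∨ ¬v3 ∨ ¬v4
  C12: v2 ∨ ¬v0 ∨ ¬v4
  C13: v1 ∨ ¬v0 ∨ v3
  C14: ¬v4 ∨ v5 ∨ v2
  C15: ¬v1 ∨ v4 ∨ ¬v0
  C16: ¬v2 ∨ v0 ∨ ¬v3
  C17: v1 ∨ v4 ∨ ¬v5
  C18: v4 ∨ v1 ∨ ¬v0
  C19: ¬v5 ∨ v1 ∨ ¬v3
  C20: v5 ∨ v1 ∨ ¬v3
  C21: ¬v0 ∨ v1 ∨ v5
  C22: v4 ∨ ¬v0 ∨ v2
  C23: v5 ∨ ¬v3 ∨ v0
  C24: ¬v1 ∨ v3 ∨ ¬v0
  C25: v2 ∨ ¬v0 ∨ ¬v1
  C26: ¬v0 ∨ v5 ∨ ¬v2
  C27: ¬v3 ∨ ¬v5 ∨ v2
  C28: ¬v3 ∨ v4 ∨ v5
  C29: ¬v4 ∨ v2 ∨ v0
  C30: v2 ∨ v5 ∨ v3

v0=False,  v1=True,  v2=True,  v3=False,  v4=True,  v5=False

Try v2 = True.
Try v4 = True.
Try v5 = False.
Unit clause (¬v0) forces v0 = False.
Unit clause (¬v3) forces v3 = False.
All clauses hold; v1 can take either value.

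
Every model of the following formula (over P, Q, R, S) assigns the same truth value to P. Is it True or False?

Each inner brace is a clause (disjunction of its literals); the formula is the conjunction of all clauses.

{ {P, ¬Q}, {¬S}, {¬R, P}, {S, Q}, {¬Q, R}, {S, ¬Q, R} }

Suppose P = False.
The clause (¬Q) is unit, so Q = False.
The clause (¬S) is unit, so S = False.
Now (S) is unsatisfied and unit — conflict.
So every satisfying assignment has P = True.

True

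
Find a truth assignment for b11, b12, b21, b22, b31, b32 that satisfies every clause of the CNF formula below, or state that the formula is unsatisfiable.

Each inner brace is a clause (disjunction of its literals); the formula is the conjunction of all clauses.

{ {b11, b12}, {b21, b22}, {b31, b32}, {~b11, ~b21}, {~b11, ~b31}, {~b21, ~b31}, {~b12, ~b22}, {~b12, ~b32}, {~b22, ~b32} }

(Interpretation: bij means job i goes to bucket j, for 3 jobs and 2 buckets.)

Suppose b11 = 1.
(~b21) alone gives b21 = 0.
(b22) alone gives b22 = 1.
(~b31) alone gives b31 = 0.
(b32) alone gives b32 = 1.
That conflicts with the unit clause (~b32).
So b11 must be the other value — set b11 = 0.
(b12) alone gives b12 = 1.
(~b22) alone gives b22 = 0.
(b21) alone gives b21 = 1.
(~b31) alone gives b31 = 0.
(b32) alone gives b32 = 1.
That conflicts with the unit clause (~b32).
Neither b11 = 1 nor b11 = 0 works.

UNSATISFIABLE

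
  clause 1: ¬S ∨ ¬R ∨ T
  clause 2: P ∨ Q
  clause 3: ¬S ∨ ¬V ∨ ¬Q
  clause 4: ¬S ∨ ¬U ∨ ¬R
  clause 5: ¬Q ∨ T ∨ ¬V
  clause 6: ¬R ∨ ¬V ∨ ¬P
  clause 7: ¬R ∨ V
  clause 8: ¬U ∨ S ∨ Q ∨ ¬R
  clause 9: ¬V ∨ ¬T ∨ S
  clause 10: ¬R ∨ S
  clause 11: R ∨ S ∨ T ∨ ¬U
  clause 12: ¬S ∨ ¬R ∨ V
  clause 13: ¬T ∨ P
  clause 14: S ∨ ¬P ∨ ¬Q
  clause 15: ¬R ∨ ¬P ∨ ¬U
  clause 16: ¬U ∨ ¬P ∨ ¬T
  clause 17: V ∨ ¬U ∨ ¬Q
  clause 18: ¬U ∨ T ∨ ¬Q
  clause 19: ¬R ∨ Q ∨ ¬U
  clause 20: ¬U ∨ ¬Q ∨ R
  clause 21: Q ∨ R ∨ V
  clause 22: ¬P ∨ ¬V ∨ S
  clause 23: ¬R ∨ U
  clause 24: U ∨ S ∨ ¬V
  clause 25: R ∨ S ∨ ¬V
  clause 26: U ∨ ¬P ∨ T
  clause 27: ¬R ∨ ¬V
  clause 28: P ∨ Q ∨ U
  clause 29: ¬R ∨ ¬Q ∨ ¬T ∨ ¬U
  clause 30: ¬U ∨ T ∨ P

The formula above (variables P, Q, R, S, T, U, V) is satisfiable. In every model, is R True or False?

Suppose R = True.
From the singleton clause (V), V = True.
That conflicts with the unit clause (¬V).
So every satisfying assignment has R = False.

False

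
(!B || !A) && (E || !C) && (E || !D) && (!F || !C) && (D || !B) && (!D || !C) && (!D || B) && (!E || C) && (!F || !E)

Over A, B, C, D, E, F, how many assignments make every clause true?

6

There are 2^6 = 64 truth assignments over (A, B, C, D, E, F).
Split on F. With F = true, the clauses containing F are satisfied and !F drops from the rest; 2 of the 2^5 = 32 assignments to the other variables satisfy what remains.
With F = false, by the same count on the reduced clause set, 4 assignments work.
Total: 2 + 4 = 6.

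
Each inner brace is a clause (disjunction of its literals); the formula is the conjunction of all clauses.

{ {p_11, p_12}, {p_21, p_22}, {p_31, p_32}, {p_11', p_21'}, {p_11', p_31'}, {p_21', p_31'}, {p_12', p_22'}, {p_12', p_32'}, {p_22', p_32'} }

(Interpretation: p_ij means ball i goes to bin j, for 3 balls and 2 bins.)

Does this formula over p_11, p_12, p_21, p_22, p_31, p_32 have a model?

No, unsatisfiable

Case p_11 = 1:
Unit clause (p_21') forces p_21 = 0.
Unit clause (p_22) forces p_22 = 1.
Unit clause (p_31') forces p_31 = 0.
Unit clause (p_32) forces p_32 = 1.
But (p_32') is also a unit clause — contradiction.
Backtrack on p_11: now try p_11 = 0.
Unit clause (p_12) forces p_12 = 1.
Unit clause (p_22') forces p_22 = 0.
Unit clause (p_21) forces p_21 = 1.
Unit clause (p_31') forces p_31 = 0.
Unit clause (p_32) forces p_32 = 1.
But (p_32') is also a unit clause — contradiction.
Neither p_11 = 1 nor p_11 = 0 works.
No assignment satisfies every clause.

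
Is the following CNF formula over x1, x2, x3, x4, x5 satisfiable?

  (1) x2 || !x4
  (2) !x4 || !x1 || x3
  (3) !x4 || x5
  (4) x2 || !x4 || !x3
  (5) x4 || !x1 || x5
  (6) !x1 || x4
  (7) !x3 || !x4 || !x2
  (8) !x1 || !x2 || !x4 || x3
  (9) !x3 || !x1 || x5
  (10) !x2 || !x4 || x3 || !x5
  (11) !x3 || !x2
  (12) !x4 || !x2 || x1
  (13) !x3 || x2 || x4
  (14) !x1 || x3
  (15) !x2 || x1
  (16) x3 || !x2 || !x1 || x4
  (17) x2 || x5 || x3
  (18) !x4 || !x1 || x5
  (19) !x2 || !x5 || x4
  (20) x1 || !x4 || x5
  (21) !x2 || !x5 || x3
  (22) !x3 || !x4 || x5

Yes, satisfiable

Case x2 = false:
The clause (!x4) is unit, so x4 = false.
The clause (!x1) is unit, so x1 = false.
The clause (!x3) is unit, so x3 = false.
The clause (x5) is unit, so x5 = true.
All clauses are satisfied.
A satisfying assignment: x1=false,  x2=false,  x3=false,  x4=false,  x5=true.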